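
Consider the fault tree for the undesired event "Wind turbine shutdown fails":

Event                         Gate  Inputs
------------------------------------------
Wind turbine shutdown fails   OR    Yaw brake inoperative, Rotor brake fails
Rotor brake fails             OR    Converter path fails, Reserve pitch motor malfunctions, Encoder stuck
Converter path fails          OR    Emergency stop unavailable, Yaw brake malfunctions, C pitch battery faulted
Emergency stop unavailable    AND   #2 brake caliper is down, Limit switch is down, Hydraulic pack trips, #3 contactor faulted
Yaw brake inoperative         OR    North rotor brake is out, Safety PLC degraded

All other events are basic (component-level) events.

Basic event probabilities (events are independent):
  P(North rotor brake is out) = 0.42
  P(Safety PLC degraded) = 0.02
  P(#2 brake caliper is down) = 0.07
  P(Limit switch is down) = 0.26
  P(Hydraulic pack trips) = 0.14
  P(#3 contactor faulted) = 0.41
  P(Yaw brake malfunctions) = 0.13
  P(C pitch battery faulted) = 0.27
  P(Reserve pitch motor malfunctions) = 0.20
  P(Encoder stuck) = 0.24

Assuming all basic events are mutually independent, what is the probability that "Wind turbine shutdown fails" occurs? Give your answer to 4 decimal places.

P(Yaw brake inoperative) [OR] = 1 − (1−0.42) × (1−0.02) = 0.431600
P(Emergency stop unavailable) [AND] = 0.07 × 0.26 × 0.14 × 0.41 = 0.001045
P(Converter path fails) [OR] = 1 − (1−0.001045) × (1−0.13) × (1−0.27) = 0.365564
P(Rotor brake fails) [OR] = 1 − (1−0.365564) × (1−0.20) × (1−0.24) = 0.614263
P(Wind turbine shutdown fails) [OR] = 1 − (1−0.431600) × (1−0.614263) = 0.780747
Rounded to 4 decimal places: P(Wind turbine shutdown fails) ≈ 0.7807.

0.7807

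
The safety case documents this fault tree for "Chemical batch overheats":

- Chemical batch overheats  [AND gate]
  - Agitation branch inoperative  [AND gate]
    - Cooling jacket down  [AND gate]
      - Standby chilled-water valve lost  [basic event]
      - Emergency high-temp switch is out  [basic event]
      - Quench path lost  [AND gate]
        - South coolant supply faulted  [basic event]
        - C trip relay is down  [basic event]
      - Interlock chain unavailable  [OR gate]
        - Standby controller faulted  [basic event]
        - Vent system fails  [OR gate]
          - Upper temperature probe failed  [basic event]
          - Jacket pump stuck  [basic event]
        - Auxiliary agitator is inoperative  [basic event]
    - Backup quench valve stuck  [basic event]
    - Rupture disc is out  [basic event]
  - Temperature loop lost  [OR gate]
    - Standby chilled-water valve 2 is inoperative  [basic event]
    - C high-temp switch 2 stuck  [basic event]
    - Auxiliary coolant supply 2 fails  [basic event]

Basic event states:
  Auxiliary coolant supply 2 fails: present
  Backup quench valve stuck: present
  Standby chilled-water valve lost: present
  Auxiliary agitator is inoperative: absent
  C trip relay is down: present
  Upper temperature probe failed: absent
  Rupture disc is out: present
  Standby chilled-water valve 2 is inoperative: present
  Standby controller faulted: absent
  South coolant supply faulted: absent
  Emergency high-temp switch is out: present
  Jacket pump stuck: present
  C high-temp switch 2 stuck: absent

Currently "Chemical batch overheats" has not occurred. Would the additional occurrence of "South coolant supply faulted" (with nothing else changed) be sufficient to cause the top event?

Yes

Counterfactual: set "South coolant supply faulted" to occurred.
Quench path lost [AND]: South coolant supply faulted=occurs, C trip relay is down=occurs → all inputs occur → occurs.
Vent system fails [OR]: Upper temperature probe failed=not, Jacket pump stuck=occurs → at least one input occurs → occurs.
Interlock chain unavailable [OR]: Standby controller faulted=not, Vent system fails=occurs, Auxiliary agitator is inoperative=not → at least one input occurs → occurs.
Cooling jacket down [AND]: Standby chilled-water valve lost=occurs, Emergency high-temp switch is out=occurs, Quench path lost=occurs, Interlock chain unavailable=occurs → all inputs occur → occurs.
Agitation branch inoperative [AND]: Cooling jacket down=occurs, Backup quench valve stuck=occurs, Rupture disc is out=occurs → all inputs occur → occurs.
Temperature loop lost [OR]: Standby chilled-water valve 2 is inoperative=occurs, C high-temp switch 2 stuck=not, Auxiliary coolant supply 2 fails=occurs → at least one input occurs → occurs.
Chemical batch overheats [AND]: Agitation branch inoperative=occurs, Temperature loop lost=occurs → all inputs occur → occurs.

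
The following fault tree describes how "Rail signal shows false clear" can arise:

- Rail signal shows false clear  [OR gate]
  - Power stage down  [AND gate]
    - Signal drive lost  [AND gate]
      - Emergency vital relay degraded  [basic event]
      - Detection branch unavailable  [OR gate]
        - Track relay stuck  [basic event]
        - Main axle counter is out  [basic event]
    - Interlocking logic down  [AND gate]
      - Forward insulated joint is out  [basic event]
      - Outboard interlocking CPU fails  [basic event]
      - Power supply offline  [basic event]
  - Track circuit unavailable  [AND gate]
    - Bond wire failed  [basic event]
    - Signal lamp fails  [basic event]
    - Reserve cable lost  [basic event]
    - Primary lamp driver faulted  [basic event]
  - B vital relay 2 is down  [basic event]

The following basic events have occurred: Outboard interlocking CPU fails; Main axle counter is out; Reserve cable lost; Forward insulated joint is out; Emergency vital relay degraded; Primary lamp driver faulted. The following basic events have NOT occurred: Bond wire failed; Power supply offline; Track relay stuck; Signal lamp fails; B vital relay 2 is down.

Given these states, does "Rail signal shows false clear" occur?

Detection branch unavailable [OR]: Track relay stuck=not, Main axle counter is out=occurs → at least one input occurs → occurs.
Signal drive lost [AND]: Emergency vital relay degraded=occurs, Detection branch unavailable=occurs → all inputs occur → occurs.
Interlocking logic down [AND]: Forward insulated joint is out=occurs, Outboard interlocking CPU fails=occurs, Power supply offline=not → not all inputs occur → does not occur.
Power stage down [AND]: Signal drive lost=occurs, Interlocking logic down=not → not all inputs occur → does not occur.
Track circuit unavailable [AND]: Bond wire failed=not, Signal lamp fails=not, Reserve cable lost=occurs, Primary lamp driver faulted=occurs → not all inputs occur → does not occur.
Rail signal shows false clear [OR]: Power stage down=not, Track circuit unavailable=not, B vital relay 2 is down=not → no input occurs → does not occur.

No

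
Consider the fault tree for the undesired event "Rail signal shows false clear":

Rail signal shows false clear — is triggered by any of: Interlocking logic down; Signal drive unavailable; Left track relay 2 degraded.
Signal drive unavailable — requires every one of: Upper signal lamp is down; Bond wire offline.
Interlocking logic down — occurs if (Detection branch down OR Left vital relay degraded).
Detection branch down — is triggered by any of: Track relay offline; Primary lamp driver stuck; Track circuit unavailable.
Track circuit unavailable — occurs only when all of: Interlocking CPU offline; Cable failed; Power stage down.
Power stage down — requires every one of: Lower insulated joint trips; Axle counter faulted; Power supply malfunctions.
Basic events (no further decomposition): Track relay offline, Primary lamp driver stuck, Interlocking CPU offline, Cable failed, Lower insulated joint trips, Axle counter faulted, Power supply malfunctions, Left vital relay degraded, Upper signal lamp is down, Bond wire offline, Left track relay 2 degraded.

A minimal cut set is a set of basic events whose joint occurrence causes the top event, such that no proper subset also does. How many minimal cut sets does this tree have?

Power stage down [AND]: one cut set from each child combined → 1 × 1 × 1 = 1 cut set(s).
Track circuit unavailable [AND]: one cut set from each child combined → 1 × 1 × 1 = 1 cut set(s).
Detection branch down [OR]: union of children's cut sets → 3 cut set(s).
Interlocking logic down [OR]: union of children's cut sets → 4 cut set(s).
Signal drive unavailable [AND]: one cut set from each child combined → 1 × 1 = 1 cut set(s).
Rail signal shows false clear [OR]: union of children's cut sets → 6 cut set(s).
Minimal cut sets: {Track relay offline}; {Primary lamp driver stuck}; {Axle counter faulted, Cable failed, Interlocking CPU offline, Lower insulated joint trips, Power supply malfunctions}; {Left vital relay degraded}; {Bond wire offline, Upper signal lamp is down}; {Left track relay 2 degraded}.

6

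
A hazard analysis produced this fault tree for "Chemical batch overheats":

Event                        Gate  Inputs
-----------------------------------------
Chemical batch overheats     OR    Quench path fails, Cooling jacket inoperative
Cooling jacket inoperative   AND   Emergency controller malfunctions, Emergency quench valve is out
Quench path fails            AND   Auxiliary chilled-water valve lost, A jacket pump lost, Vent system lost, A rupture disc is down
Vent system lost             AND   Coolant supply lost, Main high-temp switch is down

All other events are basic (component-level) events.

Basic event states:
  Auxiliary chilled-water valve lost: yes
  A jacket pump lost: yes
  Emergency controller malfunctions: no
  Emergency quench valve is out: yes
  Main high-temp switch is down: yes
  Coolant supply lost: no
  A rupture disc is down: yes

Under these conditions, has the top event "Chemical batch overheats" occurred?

Vent system lost [AND]: Coolant supply lost=not, Main high-temp switch is down=occurs → not all inputs occur → does not occur.
Quench path fails [AND]: Auxiliary chilled-water valve lost=occurs, A jacket pump lost=occurs, Vent system lost=not, A rupture disc is down=occurs → not all inputs occur → does not occur.
Cooling jacket inoperative [AND]: Emergency controller malfunctions=not, Emergency quench valve is out=occurs → not all inputs occur → does not occur.
Chemical batch overheats [OR]: Quench path fails=not, Cooling jacket inoperative=not → no input occurs → does not occur.

No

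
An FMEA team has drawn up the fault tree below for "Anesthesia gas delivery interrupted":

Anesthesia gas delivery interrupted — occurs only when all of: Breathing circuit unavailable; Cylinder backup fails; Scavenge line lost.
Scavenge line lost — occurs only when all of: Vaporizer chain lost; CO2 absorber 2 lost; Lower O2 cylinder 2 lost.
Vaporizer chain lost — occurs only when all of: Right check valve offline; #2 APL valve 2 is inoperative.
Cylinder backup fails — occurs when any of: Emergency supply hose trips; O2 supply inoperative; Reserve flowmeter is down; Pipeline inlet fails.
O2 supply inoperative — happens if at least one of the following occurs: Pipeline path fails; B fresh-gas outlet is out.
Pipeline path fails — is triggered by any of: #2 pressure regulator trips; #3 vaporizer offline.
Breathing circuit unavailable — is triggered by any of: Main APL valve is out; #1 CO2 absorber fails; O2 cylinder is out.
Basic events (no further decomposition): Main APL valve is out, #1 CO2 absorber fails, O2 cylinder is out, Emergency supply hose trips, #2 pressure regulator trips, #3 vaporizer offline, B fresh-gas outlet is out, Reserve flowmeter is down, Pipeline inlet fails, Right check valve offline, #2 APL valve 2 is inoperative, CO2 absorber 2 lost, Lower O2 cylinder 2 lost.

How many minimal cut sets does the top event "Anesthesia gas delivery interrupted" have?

Breathing circuit unavailable [OR]: union of children's cut sets → 3 cut set(s).
Pipeline path fails [OR]: union of children's cut sets → 2 cut set(s).
O2 supply inoperative [OR]: union of children's cut sets → 3 cut set(s).
Cylinder backup fails [OR]: union of children's cut sets → 6 cut set(s).
Vaporizer chain lost [AND]: one cut set from each child combined → 1 × 1 = 1 cut set(s).
Scavenge line lost [AND]: one cut set from each child combined → 1 × 1 × 1 = 1 cut set(s).
Anesthesia gas delivery interrupted [AND]: one cut set from each child combined → 3 × 6 × 1 = 18 cut set(s).

18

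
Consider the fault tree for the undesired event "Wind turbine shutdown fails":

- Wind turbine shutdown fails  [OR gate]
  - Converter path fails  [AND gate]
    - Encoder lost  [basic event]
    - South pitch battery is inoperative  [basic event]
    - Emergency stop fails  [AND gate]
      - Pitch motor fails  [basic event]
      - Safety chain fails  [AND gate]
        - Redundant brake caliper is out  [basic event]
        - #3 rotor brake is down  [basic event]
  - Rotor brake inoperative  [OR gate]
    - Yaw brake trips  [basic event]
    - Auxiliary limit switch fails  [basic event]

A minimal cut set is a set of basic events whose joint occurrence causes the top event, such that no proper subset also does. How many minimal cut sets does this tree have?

Safety chain fails [AND]: one cut set from each child combined → 1 × 1 = 1 cut set(s).
Emergency stop fails [AND]: one cut set from each child combined → 1 × 1 = 1 cut set(s).
Converter path fails [AND]: one cut set from each child combined → 1 × 1 × 1 = 1 cut set(s).
Rotor brake inoperative [OR]: union of children's cut sets → 2 cut set(s).
Wind turbine shutdown fails [OR]: union of children's cut sets → 3 cut set(s).
Minimal cut sets: {#3 rotor brake is down, Encoder lost, Pitch motor fails, Redundant brake caliper is out, South pitch battery is inoperative}; {Yaw brake trips}; {Auxiliary limit switch fails}.

3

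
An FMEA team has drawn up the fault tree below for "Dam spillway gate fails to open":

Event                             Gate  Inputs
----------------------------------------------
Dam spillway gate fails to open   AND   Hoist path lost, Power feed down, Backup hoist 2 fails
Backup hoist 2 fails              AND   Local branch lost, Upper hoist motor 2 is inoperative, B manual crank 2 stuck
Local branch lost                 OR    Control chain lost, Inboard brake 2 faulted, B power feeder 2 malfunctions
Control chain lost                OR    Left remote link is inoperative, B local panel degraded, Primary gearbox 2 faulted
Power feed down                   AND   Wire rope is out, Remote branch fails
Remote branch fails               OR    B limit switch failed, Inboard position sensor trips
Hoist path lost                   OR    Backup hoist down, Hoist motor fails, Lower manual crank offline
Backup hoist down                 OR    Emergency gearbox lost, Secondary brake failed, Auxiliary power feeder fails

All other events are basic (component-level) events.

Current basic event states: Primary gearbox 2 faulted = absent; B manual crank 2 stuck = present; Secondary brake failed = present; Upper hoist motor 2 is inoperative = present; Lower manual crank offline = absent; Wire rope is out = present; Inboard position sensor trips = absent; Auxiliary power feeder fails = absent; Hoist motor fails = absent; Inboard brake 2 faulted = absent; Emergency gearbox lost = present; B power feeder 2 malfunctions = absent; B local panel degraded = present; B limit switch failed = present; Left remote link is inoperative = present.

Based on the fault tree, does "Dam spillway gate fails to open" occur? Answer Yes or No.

Backup hoist down [OR]: Emergency gearbox lost=occurs, Secondary brake failed=occurs, Auxiliary power feeder fails=not → at least one input occurs → occurs.
Hoist path lost [OR]: Backup hoist down=occurs, Hoist motor fails=not, Lower manual crank offline=not → at least one input occurs → occurs.
Remote branch fails [OR]: B limit switch failed=occurs, Inboard position sensor trips=not → at least one input occurs → occurs.
Power feed down [AND]: Wire rope is out=occurs, Remote branch fails=occurs → all inputs occur → occurs.
Control chain lost [OR]: Left remote link is inoperative=occurs, B local panel degraded=occurs, Primary gearbox 2 faulted=not → at least one input occurs → occurs.
Local branch lost [OR]: Control chain lost=occurs, Inboard brake 2 faulted=not, B power feeder 2 malfunctions=not → at least one input occurs → occurs.
Backup hoist 2 fails [AND]: Local branch lost=occurs, Upper hoist motor 2 is inoperative=occurs, B manual crank 2 stuck=occurs → all inputs occur → occurs.
Dam spillway gate fails to open [AND]: Hoist path lost=occurs, Power feed down=occurs, Backup hoist 2 fails=occurs → all inputs occur → occurs.

Yes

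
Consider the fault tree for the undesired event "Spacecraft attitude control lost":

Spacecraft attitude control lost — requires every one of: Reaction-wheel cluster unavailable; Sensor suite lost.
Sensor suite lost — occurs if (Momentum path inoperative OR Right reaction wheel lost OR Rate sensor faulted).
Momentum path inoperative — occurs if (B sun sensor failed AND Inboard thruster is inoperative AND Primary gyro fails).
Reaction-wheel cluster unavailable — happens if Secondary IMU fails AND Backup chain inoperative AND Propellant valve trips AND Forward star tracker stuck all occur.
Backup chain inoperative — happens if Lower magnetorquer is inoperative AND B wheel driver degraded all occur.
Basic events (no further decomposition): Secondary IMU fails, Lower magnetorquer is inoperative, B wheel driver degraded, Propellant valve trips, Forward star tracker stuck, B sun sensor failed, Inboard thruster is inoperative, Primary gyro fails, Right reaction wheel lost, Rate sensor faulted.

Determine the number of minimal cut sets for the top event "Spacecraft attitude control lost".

3

Backup chain inoperative [AND]: one cut set from each child combined → 1 × 1 = 1 cut set(s).
Reaction-wheel cluster unavailable [AND]: one cut set from each child combined → 1 × 1 × 1 × 1 = 1 cut set(s).
Momentum path inoperative [AND]: one cut set from each child combined → 1 × 1 × 1 = 1 cut set(s).
Sensor suite lost [OR]: union of children's cut sets → 3 cut set(s).
Spacecraft attitude control lost [AND]: one cut set from each child combined → 1 × 3 = 3 cut set(s).
Minimal cut sets: {B sun sensor failed, B wheel driver degraded, Forward star tracker stuck, Inboard thruster is inoperative, Lower magnetorquer is inoperative, Primary gyro fails, Propellant valve trips, Secondary IMU fails}; {B wheel driver degraded, Forward star tracker stuck, Lower magnetorquer is inoperative, Propellant valve trips, Right reaction wheel lost, Secondary IMU fails}; {B wheel driver degraded, Forward star tracker stuck, Lower magnetorquer is inoperative, Propellant valve trips, Rate sensor faulted, Secondary IMU fails}.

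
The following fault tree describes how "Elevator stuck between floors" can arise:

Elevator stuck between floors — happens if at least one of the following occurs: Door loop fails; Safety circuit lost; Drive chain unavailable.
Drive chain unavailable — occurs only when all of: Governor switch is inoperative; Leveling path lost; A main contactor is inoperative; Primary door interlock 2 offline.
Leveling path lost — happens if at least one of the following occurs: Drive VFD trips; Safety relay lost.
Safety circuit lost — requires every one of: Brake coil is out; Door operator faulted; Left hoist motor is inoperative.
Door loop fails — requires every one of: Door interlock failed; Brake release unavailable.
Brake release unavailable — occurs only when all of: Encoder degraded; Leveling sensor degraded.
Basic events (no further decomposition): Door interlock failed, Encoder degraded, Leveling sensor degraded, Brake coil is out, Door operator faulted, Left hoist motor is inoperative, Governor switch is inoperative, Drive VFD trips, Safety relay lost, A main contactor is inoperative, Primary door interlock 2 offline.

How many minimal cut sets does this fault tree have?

Brake release unavailable [AND]: one cut set from each child combined → 1 × 1 = 1 cut set(s).
Door loop fails [AND]: one cut set from each child combined → 1 × 1 = 1 cut set(s).
Safety circuit lost [AND]: one cut set from each child combined → 1 × 1 × 1 = 1 cut set(s).
Leveling path lost [OR]: union of children's cut sets → 2 cut set(s).
Drive chain unavailable [AND]: one cut set from each child combined → 1 × 2 × 1 × 1 = 2 cut set(s).
Elevator stuck between floors [OR]: union of children's cut sets → 4 cut set(s).
Minimal cut sets: {Door interlock failed, Encoder degraded, Leveling sensor degraded}; {Brake coil is out, Door operator faulted, Left hoist motor is inoperative}; {A main contactor is inoperative, Drive VFD trips, Governor switch is inoperative, Primary door interlock 2 offline}; {A main contactor is inoperative, Governor switch is inoperative, Primary door interlock 2 offline, Safety relay lost}.

4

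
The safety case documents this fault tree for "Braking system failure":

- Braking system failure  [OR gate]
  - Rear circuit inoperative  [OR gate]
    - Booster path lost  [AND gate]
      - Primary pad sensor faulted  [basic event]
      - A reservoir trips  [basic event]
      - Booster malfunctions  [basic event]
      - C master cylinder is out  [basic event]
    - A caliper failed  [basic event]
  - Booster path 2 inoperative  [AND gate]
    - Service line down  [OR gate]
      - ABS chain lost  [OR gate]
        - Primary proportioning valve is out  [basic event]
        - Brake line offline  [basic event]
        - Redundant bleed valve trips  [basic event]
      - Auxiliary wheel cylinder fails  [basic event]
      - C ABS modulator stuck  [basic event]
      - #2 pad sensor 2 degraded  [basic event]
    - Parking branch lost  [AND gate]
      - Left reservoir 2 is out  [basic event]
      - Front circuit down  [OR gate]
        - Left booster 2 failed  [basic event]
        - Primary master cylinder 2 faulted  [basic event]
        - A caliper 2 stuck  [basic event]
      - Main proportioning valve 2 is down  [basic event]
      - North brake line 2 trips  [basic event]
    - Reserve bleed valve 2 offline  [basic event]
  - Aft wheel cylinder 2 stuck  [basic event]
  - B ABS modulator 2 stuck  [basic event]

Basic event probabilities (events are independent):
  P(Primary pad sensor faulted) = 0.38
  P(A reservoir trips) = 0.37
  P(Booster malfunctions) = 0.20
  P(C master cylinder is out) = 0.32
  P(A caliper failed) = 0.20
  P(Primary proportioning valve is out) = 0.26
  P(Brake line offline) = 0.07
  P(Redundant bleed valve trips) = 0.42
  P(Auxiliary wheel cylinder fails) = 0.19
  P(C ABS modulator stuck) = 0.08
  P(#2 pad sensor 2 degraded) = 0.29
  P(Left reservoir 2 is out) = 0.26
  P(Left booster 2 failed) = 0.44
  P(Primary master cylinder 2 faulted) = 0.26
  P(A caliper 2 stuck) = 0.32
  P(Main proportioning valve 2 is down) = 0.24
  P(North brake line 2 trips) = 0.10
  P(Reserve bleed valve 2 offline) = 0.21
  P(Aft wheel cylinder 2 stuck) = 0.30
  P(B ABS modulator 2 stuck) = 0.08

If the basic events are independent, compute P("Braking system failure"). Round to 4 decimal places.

P(Booster path lost) [AND] = 0.38 × 0.37 × 0.20 × 0.32 = 0.008998
P(Rear circuit inoperative) [OR] = 1 − (1−0.008998) × (1−0.20) = 0.207198
P(ABS chain lost) [OR] = 1 − (1−0.26) × (1−0.07) × (1−0.42) = 0.600844
P(Service line down) [OR] = 1 − (1−0.600844) × (1−0.19) × (1−0.08) × (1−0.29) = 0.788810
P(Front circuit down) [OR] = 1 − (1−0.44) × (1−0.26) × (1−0.32) = 0.718208
P(Parking branch lost) [AND] = 0.26 × 0.718208 × 0.24 × 0.10 = 0.004482
P(Booster path 2 inoperative) [AND] = 0.788810 × 0.004482 × 0.21 = 0.000742
P(Braking system failure) [OR] = 1 − (1−0.207198) × (1−0.000742) × (1−0.30) × (1−0.08) = 0.489814
Rounded to 4 decimal places: P(Braking system failure) ≈ 0.4898.

0.4898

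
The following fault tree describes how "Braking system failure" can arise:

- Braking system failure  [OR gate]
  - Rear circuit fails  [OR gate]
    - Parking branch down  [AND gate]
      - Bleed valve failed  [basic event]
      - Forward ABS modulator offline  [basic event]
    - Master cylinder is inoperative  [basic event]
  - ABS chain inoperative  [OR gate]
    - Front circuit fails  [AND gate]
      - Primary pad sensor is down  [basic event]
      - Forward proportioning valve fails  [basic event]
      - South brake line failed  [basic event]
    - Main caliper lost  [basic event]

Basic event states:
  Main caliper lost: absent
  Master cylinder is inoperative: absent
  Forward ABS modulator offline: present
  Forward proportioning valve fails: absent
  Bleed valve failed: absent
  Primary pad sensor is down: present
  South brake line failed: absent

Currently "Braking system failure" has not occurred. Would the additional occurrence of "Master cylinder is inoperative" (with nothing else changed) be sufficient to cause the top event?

Counterfactual: set "Master cylinder is inoperative" to occurred.
Parking branch down [AND]: Bleed valve failed=not, Forward ABS modulator offline=occurs → not all inputs occur → does not occur.
Rear circuit fails [OR]: Parking branch down=not, Master cylinder is inoperative=occurs → at least one input occurs → occurs.
Front circuit fails [AND]: Primary pad sensor is down=occurs, Forward proportioning valve fails=not, South brake line failed=not → not all inputs occur → does not occur.
ABS chain inoperative [OR]: Front circuit fails=not, Main caliper lost=not → no input occurs → does not occur.
Braking system failure [OR]: Rear circuit fails=occurs, ABS chain inoperative=not → at least one input occurs → occurs.

Yes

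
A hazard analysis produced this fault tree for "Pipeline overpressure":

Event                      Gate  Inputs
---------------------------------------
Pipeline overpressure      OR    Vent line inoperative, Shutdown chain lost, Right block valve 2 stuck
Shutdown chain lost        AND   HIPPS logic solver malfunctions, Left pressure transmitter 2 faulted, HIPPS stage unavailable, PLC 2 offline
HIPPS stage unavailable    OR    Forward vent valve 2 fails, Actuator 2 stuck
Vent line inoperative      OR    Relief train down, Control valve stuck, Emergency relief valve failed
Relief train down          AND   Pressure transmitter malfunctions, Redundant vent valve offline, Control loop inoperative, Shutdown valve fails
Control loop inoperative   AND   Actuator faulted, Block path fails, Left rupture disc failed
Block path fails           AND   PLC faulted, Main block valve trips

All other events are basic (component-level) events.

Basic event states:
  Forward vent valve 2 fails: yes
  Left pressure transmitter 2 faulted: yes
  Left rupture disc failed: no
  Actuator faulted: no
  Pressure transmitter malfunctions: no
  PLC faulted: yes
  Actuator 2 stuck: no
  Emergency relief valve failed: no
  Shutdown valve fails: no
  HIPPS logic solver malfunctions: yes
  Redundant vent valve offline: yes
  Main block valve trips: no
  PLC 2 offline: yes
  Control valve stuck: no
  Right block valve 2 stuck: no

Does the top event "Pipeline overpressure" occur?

Yes

Block path fails [AND]: PLC faulted=occurs, Main block valve trips=not → not all inputs occur → does not occur.
Control loop inoperative [AND]: Actuator faulted=not, Block path fails=not, Left rupture disc failed=not → not all inputs occur → does not occur.
Relief train down [AND]: Pressure transmitter malfunctions=not, Redundant vent valve offline=occurs, Control loop inoperative=not, Shutdown valve fails=not → not all inputs occur → does not occur.
Vent line inoperative [OR]: Relief train down=not, Control valve stuck=not, Emergency relief valve failed=not → no input occurs → does not occur.
HIPPS stage unavailable [OR]: Forward vent valve 2 fails=occurs, Actuator 2 stuck=not → at least one input occurs → occurs.
Shutdown chain lost [AND]: HIPPS logic solver malfunctions=occurs, Left pressure transmitter 2 faulted=occurs, HIPPS stage unavailable=occurs, PLC 2 offline=occurs → all inputs occur → occurs.
Pipeline overpressure [OR]: Vent line inoperative=not, Shutdown chain lost=occurs, Right block valve 2 stuck=not → at least one input occurs → occurs.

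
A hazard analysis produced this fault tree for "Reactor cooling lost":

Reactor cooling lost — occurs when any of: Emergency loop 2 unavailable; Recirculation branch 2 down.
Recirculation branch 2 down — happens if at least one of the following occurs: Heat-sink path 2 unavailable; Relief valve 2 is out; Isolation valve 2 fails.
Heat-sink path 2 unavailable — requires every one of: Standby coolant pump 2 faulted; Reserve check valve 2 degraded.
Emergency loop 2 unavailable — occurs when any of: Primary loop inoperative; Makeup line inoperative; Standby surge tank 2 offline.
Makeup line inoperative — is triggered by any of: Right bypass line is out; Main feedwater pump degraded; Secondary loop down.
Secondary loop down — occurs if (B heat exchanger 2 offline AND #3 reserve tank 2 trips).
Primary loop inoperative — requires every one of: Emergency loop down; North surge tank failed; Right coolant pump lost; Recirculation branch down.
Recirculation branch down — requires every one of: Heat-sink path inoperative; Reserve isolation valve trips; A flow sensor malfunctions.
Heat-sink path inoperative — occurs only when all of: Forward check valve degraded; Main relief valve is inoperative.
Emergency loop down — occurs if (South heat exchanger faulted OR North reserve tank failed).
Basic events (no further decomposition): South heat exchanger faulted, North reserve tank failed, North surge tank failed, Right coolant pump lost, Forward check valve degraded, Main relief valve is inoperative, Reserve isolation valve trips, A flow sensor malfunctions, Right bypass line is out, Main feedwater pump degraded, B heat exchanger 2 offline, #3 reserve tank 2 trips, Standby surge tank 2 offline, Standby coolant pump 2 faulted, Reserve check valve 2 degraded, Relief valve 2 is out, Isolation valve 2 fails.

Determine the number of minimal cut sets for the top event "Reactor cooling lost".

9

Emergency loop down [OR]: union of children's cut sets → 2 cut set(s).
Heat-sink path inoperative [AND]: one cut set from each child combined → 1 × 1 = 1 cut set(s).
Recirculation branch down [AND]: one cut set from each child combined → 1 × 1 × 1 = 1 cut set(s).
Primary loop inoperative [AND]: one cut set from each child combined → 2 × 1 × 1 × 1 = 2 cut set(s).
Secondary loop down [AND]: one cut set from each child combined → 1 × 1 = 1 cut set(s).
Makeup line inoperative [OR]: union of children's cut sets → 3 cut set(s).
Emergency loop 2 unavailable [OR]: union of children's cut sets → 6 cut set(s).
Heat-sink path 2 unavailable [AND]: one cut set from each child combined → 1 × 1 = 1 cut set(s).
Recirculation branch 2 down [OR]: union of children's cut sets → 3 cut set(s).
Reactor cooling lost [OR]: union of children's cut sets → 9 cut set(s).
Minimal cut sets: {A flow sensor malfunctions, Forward check valve degraded, Main relief valve is inoperative, North surge tank failed, Reserve isolation valve trips, Right coolant pump lost, South heat exchanger faulted}; {A flow sensor malfunctions, Forward check valve degraded, Main relief valve is inoperative, North reserve tank failed, North surge tank failed, Reserve isolation valve trips, Right coolant pump lost}; {Right bypass line is out}; {Main feedwater pump degraded}; {#3 reserve tank 2 trips, B heat exchanger 2 offline}; {Standby surge tank 2 offline}; {Reserve check valve 2 degraded, Standby coolant pump 2 faulted}; {Relief valve 2 is out}; {Isolation valve 2 fails}.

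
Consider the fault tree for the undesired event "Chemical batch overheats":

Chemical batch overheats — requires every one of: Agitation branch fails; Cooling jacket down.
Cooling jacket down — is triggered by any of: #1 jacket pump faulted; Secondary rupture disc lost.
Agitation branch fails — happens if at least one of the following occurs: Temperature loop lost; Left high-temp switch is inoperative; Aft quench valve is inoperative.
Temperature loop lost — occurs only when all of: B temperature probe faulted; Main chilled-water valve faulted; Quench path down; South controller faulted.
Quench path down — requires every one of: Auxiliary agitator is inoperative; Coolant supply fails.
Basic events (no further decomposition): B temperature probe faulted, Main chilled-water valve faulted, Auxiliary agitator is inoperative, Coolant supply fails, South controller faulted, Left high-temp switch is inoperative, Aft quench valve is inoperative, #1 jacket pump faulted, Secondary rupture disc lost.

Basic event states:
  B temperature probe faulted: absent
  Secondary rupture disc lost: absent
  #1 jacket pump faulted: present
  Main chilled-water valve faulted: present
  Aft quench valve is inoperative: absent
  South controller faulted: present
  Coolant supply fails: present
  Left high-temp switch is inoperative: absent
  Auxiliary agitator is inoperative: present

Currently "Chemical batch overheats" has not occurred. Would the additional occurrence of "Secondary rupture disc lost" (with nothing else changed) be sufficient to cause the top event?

No

Counterfactual: set "Secondary rupture disc lost" to occurred.
Quench path down [AND]: Auxiliary agitator is inoperative=occurs, Coolant supply fails=occurs → all inputs occur → occurs.
Temperature loop lost [AND]: B temperature probe faulted=not, Main chilled-water valve faulted=occurs, Quench path down=occurs, South controller faulted=occurs → not all inputs occur → does not occur.
Agitation branch fails [OR]: Temperature loop lost=not, Left high-temp switch is inoperative=not, Aft quench valve is inoperative=not → no input occurs → does not occur.
Cooling jacket down [OR]: #1 jacket pump faulted=occurs, Secondary rupture disc lost=occurs → at least one input occurs → occurs.
Chemical batch overheats [AND]: Agitation branch fails=not, Cooling jacket down=occurs → not all inputs occur → does not occur.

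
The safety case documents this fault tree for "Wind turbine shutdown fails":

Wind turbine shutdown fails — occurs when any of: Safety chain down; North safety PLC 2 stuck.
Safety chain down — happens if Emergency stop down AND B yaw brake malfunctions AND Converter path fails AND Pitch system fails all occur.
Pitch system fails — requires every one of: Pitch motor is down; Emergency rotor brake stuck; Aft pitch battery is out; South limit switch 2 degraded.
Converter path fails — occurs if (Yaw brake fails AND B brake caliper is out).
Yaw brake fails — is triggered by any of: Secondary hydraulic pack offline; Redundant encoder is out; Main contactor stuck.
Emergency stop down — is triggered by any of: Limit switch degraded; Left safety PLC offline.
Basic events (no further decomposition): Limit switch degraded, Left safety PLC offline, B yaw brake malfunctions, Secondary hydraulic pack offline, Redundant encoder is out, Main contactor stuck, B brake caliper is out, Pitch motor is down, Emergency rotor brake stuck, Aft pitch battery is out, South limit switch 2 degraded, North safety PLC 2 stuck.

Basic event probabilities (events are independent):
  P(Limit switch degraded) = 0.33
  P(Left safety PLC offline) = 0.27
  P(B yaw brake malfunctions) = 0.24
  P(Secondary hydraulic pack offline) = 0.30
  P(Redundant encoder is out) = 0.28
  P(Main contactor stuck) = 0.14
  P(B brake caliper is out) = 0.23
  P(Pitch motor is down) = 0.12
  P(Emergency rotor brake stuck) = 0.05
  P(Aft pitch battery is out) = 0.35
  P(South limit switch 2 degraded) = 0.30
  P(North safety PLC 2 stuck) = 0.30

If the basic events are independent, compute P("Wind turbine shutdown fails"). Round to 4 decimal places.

0.3000

P(Emergency stop down) [OR] = 1 − (1−0.33) × (1−0.27) = 0.510900
P(Yaw brake fails) [OR] = 1 − (1−0.30) × (1−0.28) × (1−0.14) = 0.566560
P(Converter path fails) [AND] = 0.566560 × 0.23 = 0.130309
P(Pitch system fails) [AND] = 0.12 × 0.05 × 0.35 × 0.30 = 0.000630
P(Safety chain down) [AND] = 0.510900 × 0.24 × 0.130309 × 0.000630 = 0.000010
P(Wind turbine shutdown fails) [OR] = 1 − (1−0.000010) × (1−0.30) = 0.300007
Rounded to 4 decimal places: P(Wind turbine shutdown fails) ≈ 0.3000.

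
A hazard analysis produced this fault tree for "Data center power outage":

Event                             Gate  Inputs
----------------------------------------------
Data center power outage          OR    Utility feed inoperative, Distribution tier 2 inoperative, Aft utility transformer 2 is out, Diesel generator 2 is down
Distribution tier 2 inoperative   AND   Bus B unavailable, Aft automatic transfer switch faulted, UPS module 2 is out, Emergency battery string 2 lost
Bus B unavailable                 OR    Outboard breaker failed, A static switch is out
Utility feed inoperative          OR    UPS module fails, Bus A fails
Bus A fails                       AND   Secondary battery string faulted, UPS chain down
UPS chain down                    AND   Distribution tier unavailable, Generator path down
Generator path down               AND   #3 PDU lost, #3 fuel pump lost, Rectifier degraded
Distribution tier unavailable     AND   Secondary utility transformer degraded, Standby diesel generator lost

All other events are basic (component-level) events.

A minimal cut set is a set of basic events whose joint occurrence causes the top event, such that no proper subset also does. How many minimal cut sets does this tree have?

Distribution tier unavailable [AND]: one cut set from each child combined → 1 × 1 = 1 cut set(s).
Generator path down [AND]: one cut set from each child combined → 1 × 1 × 1 = 1 cut set(s).
UPS chain down [AND]: one cut set from each child combined → 1 × 1 = 1 cut set(s).
Bus A fails [AND]: one cut set from each child combined → 1 × 1 = 1 cut set(s).
Utility feed inoperative [OR]: union of children's cut sets → 2 cut set(s).
Bus B unavailable [OR]: union of children's cut sets → 2 cut set(s).
Distribution tier 2 inoperative [AND]: one cut set from each child combined → 2 × 1 × 1 × 1 = 2 cut set(s).
Data center power outage [OR]: union of children's cut sets → 6 cut set(s).
Minimal cut sets: {UPS module fails}; {#3 PDU lost, #3 fuel pump lost, Rectifier degraded, Secondary battery string faulted, Secondary utility transformer degraded, Standby diesel generator lost}; {Aft automatic transfer switch faulted, Emergency battery string 2 lost, Outboard breaker failed, UPS module 2 is out}; {A static switch is out, Aft automatic transfer switch faulted, Emergency battery string 2 lost, UPS module 2 is out}; {Aft utility transformer 2 is out}; {Diesel generator 2 is down}.

6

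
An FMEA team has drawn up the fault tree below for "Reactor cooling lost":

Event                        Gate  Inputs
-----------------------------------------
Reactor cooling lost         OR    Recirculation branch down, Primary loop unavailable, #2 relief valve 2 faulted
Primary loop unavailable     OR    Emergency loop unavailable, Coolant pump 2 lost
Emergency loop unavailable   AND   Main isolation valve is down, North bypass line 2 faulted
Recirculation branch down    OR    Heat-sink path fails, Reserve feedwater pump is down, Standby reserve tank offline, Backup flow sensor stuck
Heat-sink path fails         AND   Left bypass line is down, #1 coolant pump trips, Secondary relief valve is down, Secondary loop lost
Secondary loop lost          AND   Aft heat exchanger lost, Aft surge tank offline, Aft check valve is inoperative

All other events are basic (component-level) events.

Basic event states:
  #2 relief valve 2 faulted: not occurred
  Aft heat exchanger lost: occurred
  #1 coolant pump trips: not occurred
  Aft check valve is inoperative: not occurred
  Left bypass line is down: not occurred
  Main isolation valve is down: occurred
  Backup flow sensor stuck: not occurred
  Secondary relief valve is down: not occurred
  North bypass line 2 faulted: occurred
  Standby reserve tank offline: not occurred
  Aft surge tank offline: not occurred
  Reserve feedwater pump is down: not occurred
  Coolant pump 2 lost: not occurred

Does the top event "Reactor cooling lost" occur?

Secondary loop lost [AND]: Aft heat exchanger lost=occurs, Aft surge tank offline=not, Aft check valve is inoperative=not → not all inputs occur → does not occur.
Heat-sink path fails [AND]: Left bypass line is down=not, #1 coolant pump trips=not, Secondary relief valve is down=not, Secondary loop lost=not → not all inputs occur → does not occur.
Recirculation branch down [OR]: Heat-sink path fails=not, Reserve feedwater pump is down=not, Standby reserve tank offline=not, Backup flow sensor stuck=not → no input occurs → does not occur.
Emergency loop unavailable [AND]: Main isolation valve is down=occurs, North bypass line 2 faulted=occurs → all inputs occur → occurs.
Primary loop unavailable [OR]: Emergency loop unavailable=occurs, Coolant pump 2 lost=not → at least one input occurs → occurs.
Reactor cooling lost [OR]: Recirculation branch down=not, Primary loop unavailable=occurs, #2 relief valve 2 faulted=not → at least one input occurs → occurs.

Yes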